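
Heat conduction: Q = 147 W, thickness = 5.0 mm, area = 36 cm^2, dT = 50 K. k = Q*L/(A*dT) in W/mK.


k = 147*5.0/1000/(36/10000*50) = 4.08 W/mK

4.08


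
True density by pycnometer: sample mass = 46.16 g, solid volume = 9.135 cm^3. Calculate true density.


TD = 46.16 / 9.135 = 5.053 g/cm^3

5.053


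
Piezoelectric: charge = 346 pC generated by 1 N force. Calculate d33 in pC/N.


d33 = 346 / 1 = 346.0 pC/N

346.0


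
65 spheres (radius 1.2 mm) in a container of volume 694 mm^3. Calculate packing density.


V_sphere = 4/3*pi*1.2^3 = 7.2382 mm^3
Total V = 65*7.2382 = 470.483 mm^3
PD = 470.483 / 694 = 0.678

0.678


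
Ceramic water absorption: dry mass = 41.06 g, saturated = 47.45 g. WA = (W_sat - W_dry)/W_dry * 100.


WA = (47.45 - 41.06) / 41.06 * 100 = 15.56%

15.56


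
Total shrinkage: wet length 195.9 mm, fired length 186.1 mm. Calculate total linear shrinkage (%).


TS = (195.9 - 186.1) / 195.9 * 100 = 5.0%

5.0


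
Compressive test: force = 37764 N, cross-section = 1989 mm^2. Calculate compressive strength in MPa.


CS = 37764 / 1989 = 19.0 MPa

19.0


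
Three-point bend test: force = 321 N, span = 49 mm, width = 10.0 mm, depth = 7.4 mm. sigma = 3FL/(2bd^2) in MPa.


sigma = 3*321*49/(2*10.0*7.4^2) = 43.1 MPa

43.1


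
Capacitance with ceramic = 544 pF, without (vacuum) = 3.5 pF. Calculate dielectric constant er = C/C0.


er = 544 / 3.5 = 155.43

155.43


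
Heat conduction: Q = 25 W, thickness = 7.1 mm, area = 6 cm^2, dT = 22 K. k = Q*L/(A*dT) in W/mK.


k = 25*7.1/1000/(6/10000*22) = 13.45 W/mK

13.45


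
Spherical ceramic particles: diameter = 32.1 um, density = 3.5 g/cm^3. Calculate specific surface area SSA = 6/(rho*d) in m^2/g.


SSA = 6 / (3.5 * 32.1) = 0.053 m^2/g

0.053


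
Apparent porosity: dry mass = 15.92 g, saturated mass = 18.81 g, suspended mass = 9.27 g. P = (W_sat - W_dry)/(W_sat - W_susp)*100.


P = (18.81 - 15.92) / (18.81 - 9.27) * 100 = 2.89 / 9.54 * 100 = 30.3%

30.3


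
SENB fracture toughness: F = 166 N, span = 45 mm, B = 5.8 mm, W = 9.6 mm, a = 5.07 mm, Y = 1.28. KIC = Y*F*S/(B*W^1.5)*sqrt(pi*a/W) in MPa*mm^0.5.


KIC = 1.28*166*45/(5.8*9.6^1.5)*sqrt(pi*5.07/9.6) = 71.39

71.39


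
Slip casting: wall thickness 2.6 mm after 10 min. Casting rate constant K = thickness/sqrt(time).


K = 2.6 / sqrt(10) = 2.6 / 3.1623 = 0.822 mm/min^0.5

0.822


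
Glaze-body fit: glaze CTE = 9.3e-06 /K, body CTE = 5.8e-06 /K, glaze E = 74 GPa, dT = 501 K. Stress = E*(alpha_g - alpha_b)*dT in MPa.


Stress = 74*1000*(9.3e-06 - 5.8e-06)*501 = 129.8 MPa

129.8


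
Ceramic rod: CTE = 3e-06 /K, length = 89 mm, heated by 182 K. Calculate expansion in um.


dL = 3e-06 * 89 * 182 * 1000 = 48.594 um

48.594


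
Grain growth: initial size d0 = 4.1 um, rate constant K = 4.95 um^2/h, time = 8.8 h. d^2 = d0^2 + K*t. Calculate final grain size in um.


d^2 = 4.1^2 + 4.95*8.8 = 60.37
d = sqrt(60.37) = 7.77 um

7.77


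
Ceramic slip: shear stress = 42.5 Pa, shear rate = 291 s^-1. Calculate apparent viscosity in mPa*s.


eta = tau/gamma * 1000 = 42.5/291 * 1000 = 146.0 mPa*s

146.0


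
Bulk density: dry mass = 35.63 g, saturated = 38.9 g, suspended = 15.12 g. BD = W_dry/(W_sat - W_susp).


BD = 35.63 / (38.9 - 15.12) = 35.63 / 23.78 = 1.498 g/cm^3

1.498


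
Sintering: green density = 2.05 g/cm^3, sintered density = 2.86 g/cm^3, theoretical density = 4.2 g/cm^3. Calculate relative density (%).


Relative = 2.86 / 4.2 * 100 = 68.1%

68.1


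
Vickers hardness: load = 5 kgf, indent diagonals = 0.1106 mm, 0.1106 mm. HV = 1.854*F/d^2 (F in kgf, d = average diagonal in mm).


d_avg = (0.1106+0.1106)/2 = 0.1106 mm
HV = 1.854*5/0.1106^2 = 758

758


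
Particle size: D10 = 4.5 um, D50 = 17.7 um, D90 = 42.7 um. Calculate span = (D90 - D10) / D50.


Span = (42.7 - 4.5) / 17.7 = 38.2 / 17.7 = 2.158

2.158


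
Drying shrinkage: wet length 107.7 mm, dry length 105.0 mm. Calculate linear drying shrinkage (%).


DS = (107.7 - 105.0) / 107.7 * 100 = 2.51%

2.51


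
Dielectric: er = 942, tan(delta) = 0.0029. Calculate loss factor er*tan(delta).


Loss = 942 * 0.0029 = 2.732

2.732


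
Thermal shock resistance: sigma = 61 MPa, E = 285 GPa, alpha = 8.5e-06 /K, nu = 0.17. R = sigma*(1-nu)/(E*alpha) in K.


R = 61*(1-0.17)/(285*1000*8.5e-06) = 21 K

21


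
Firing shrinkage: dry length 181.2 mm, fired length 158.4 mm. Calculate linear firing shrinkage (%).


FS = (181.2 - 158.4) / 181.2 * 100 = 12.58%

12.58


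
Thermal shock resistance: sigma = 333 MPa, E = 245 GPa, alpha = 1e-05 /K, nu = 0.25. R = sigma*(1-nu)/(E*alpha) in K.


R = 333*(1-0.25)/(245*1000*1e-05) = 102 K

102


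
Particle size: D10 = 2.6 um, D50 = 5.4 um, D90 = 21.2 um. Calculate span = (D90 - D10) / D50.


Span = (21.2 - 2.6) / 5.4 = 18.6 / 5.4 = 3.444

3.444


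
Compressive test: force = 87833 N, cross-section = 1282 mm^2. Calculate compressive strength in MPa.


CS = 87833 / 1282 = 68.5 MPa

68.5


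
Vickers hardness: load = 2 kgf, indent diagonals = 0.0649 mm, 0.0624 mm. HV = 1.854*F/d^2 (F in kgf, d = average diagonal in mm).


d_avg = (0.0649+0.0624)/2 = 0.06365 mm
HV = 1.854*2/0.06365^2 = 915

915


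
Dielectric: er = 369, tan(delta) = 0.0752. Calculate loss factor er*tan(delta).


Loss = 369 * 0.0752 = 27.749

27.749


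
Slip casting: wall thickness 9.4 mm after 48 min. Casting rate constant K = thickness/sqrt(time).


K = 9.4 / sqrt(48) = 9.4 / 6.9282 = 1.357 mm/min^0.5

1.357


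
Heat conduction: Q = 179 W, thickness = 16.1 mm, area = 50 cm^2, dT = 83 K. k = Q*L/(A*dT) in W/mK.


k = 179*16.1/1000/(50/10000*83) = 6.94 W/mK

6.94


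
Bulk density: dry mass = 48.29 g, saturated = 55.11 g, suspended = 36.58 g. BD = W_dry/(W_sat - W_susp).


BD = 48.29 / (55.11 - 36.58) = 48.29 / 18.53 = 2.606 g/cm^3

2.606


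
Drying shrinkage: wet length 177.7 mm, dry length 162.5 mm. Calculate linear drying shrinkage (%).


DS = (177.7 - 162.5) / 177.7 * 100 = 8.55%

8.55


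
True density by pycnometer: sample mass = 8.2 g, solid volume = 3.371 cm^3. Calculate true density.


TD = 8.2 / 3.371 = 2.433 g/cm^3

2.433


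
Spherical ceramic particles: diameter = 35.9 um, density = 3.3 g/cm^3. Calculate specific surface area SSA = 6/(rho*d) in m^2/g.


SSA = 6 / (3.3 * 35.9) = 0.051 m^2/g

0.051


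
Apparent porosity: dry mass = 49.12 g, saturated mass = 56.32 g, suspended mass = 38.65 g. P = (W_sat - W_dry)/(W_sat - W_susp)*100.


P = (56.32 - 49.12) / (56.32 - 38.65) * 100 = 7.2 / 17.67 * 100 = 40.7%

40.7


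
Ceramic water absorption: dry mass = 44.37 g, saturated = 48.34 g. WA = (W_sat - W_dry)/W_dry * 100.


WA = (48.34 - 44.37) / 44.37 * 100 = 8.95%

8.95


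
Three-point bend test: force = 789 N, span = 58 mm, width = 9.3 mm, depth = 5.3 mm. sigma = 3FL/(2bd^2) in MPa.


sigma = 3*789*58/(2*9.3*5.3^2) = 262.8 MPa

262.8


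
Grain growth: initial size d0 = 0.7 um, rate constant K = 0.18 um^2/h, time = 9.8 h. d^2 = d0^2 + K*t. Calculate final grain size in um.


d^2 = 0.7^2 + 0.18*9.8 = 2.254
d = sqrt(2.254) = 1.5 um

1.5


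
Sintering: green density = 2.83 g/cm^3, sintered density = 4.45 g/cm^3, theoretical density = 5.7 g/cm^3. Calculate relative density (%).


Relative = 4.45 / 5.7 * 100 = 78.1%

78.1


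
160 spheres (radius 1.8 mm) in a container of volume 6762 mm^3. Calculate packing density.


V_sphere = 4/3*pi*1.8^3 = 24.429 mm^3
Total V = 160*24.429 = 3908.64 mm^3
PD = 3908.64 / 6762 = 0.578

0.578


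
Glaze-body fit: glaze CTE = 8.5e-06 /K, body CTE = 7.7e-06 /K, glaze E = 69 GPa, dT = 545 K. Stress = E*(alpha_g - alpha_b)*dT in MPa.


Stress = 69*1000*(8.5e-06 - 7.7e-06)*545 = 30.1 MPa

30.1


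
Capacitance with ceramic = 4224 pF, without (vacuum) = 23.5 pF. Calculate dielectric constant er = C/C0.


er = 4224 / 23.5 = 179.74

179.74


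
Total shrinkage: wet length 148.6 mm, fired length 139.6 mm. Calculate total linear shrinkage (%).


TS = (148.6 - 139.6) / 148.6 * 100 = 6.06%

6.06


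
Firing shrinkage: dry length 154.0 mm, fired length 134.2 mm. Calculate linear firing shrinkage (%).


FS = (154.0 - 134.2) / 154.0 * 100 = 12.86%

12.86


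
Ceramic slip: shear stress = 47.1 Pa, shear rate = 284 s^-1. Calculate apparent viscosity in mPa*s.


eta = tau/gamma * 1000 = 47.1/284 * 1000 = 165.8 mPa*s

165.8


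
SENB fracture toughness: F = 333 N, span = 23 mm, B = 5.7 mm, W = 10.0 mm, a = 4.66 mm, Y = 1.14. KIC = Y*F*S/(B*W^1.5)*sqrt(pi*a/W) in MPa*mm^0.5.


KIC = 1.14*333*23/(5.7*10.0^1.5)*sqrt(pi*4.66/10.0) = 58.61

58.61


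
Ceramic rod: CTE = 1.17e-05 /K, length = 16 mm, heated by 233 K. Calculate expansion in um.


dL = 1.17e-05 * 16 * 233 * 1000 = 43.618 um

43.618


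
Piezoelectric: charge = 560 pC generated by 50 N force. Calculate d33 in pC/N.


d33 = 560 / 50 = 11.2 pC/N

11.2


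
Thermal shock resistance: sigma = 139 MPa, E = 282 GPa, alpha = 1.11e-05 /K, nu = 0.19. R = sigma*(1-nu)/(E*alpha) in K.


R = 139*(1-0.19)/(282*1000*1.11e-05) = 36 K

36


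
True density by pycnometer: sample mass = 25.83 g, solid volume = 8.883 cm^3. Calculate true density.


TD = 25.83 / 8.883 = 2.908 g/cm^3

2.908


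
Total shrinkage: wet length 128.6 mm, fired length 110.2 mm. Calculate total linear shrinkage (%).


TS = (128.6 - 110.2) / 128.6 * 100 = 14.31%

14.31


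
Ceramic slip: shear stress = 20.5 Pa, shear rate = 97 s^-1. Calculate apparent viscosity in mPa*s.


eta = tau/gamma * 1000 = 20.5/97 * 1000 = 211.3 mPa*s

211.3


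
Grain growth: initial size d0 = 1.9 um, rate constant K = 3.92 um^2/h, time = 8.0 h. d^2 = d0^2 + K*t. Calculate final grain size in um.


d^2 = 1.9^2 + 3.92*8.0 = 34.97
d = sqrt(34.97) = 5.91 um

5.91


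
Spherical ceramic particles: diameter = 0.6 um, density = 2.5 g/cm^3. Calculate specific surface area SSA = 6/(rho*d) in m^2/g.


SSA = 6 / (2.5 * 0.6) = 4.0 m^2/g

4.0


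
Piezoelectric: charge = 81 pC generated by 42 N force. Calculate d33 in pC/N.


d33 = 81 / 42 = 1.9 pC/N

1.9


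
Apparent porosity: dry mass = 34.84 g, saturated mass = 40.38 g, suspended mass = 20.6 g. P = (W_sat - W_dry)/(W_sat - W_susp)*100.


P = (40.38 - 34.84) / (40.38 - 20.6) * 100 = 5.54 / 19.78 * 100 = 28.0%

28.0


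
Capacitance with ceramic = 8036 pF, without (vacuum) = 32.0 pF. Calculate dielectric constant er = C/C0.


er = 8036 / 32.0 = 251.13

251.13


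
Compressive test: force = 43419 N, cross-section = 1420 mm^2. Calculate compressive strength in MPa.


CS = 43419 / 1420 = 30.6 MPa

30.6


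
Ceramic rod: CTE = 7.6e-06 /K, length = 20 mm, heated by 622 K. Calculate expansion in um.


dL = 7.6e-06 * 20 * 622 * 1000 = 94.544 um

94.544


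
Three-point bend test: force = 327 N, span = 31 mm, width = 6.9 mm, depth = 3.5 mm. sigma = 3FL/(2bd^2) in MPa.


sigma = 3*327*31/(2*6.9*3.5^2) = 179.9 MPa

179.9


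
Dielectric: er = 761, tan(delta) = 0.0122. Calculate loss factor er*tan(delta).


Loss = 761 * 0.0122 = 9.284

9.284


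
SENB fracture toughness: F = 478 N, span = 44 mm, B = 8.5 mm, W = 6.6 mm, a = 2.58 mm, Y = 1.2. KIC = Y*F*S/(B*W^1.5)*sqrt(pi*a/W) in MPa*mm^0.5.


KIC = 1.2*478*44/(8.5*6.6^1.5)*sqrt(pi*2.58/6.6) = 194.06

194.06


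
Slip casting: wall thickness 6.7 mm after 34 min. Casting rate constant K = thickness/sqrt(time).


K = 6.7 / sqrt(34) = 6.7 / 5.831 = 1.149 mm/min^0.5

1.149


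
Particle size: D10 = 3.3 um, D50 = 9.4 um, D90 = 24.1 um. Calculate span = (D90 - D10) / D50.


Span = (24.1 - 3.3) / 9.4 = 20.8 / 9.4 = 2.213

2.213


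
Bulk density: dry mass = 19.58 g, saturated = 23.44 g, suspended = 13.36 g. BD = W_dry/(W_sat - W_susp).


BD = 19.58 / (23.44 - 13.36) = 19.58 / 10.08 = 1.942 g/cm^3

1.942


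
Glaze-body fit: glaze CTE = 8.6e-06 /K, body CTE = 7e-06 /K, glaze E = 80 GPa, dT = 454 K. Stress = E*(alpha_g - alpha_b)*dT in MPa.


Stress = 80*1000*(8.6e-06 - 7e-06)*454 = 58.1 MPa

58.1


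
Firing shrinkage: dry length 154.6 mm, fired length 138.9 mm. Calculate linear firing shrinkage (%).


FS = (154.6 - 138.9) / 154.6 * 100 = 10.16%

10.16


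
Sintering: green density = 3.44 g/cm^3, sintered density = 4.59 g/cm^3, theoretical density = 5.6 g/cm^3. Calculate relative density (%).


Relative = 4.59 / 5.6 * 100 = 82.0%

82.0


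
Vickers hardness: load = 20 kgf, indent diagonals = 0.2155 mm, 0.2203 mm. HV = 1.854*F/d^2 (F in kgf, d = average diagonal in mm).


d_avg = (0.2155+0.2203)/2 = 0.2179 mm
HV = 1.854*20/0.2179^2 = 781

781


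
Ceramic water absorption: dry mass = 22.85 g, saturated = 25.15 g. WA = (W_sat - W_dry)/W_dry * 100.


WA = (25.15 - 22.85) / 22.85 * 100 = 10.07%

10.07


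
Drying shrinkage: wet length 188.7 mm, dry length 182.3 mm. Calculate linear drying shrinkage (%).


DS = (188.7 - 182.3) / 188.7 * 100 = 3.39%

3.39


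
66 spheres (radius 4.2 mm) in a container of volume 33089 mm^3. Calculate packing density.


V_sphere = 4/3*pi*4.2^3 = 310.3391 mm^3
Total V = 66*310.3391 = 20482.3806 mm^3
PD = 20482.3806 / 33089 = 0.619

0.619


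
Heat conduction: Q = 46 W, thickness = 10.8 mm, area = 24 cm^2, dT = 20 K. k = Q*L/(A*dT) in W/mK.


k = 46*10.8/1000/(24/10000*20) = 10.35 W/mK

10.35


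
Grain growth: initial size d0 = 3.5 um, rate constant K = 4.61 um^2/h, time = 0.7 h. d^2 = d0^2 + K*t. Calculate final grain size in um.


d^2 = 3.5^2 + 4.61*0.7 = 15.477
d = sqrt(15.477) = 3.93 um

3.93


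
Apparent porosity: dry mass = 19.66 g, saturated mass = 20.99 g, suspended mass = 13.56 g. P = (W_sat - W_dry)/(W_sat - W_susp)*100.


P = (20.99 - 19.66) / (20.99 - 13.56) * 100 = 1.33 / 7.43 * 100 = 17.9%

17.9


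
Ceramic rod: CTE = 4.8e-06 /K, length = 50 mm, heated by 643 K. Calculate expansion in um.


dL = 4.8e-06 * 50 * 643 * 1000 = 154.32 um

154.32


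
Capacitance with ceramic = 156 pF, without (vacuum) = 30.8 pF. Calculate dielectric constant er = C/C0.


er = 156 / 30.8 = 5.06

5.06


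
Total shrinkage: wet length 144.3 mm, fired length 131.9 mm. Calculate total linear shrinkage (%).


TS = (144.3 - 131.9) / 144.3 * 100 = 8.59%

8.59


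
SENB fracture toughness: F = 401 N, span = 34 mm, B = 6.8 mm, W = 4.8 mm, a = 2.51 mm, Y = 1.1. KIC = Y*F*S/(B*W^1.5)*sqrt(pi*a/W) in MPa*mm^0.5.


KIC = 1.1*401*34/(6.8*4.8^1.5)*sqrt(pi*2.51/4.8) = 268.8

268.8


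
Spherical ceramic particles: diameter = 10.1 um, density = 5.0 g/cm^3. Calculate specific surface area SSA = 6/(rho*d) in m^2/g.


SSA = 6 / (5.0 * 10.1) = 0.119 m^2/g

0.119


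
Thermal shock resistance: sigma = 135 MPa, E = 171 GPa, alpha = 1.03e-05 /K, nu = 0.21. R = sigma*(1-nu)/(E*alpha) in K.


R = 135*(1-0.21)/(171*1000*1.03e-05) = 61 K

61


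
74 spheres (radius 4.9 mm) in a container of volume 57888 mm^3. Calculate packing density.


V_sphere = 4/3*pi*4.9^3 = 492.807 mm^3
Total V = 74*492.807 = 36467.718 mm^3
PD = 36467.718 / 57888 = 0.63

0.63


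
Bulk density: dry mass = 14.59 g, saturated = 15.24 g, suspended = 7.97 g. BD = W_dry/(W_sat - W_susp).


BD = 14.59 / (15.24 - 7.97) = 14.59 / 7.27 = 2.007 g/cm^3

2.007


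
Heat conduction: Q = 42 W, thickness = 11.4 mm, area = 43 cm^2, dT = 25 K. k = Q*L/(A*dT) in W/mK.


k = 42*11.4/1000/(43/10000*25) = 4.45 W/mK

4.45


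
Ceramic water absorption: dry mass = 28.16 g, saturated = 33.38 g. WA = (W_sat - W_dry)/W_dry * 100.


WA = (33.38 - 28.16) / 28.16 * 100 = 18.54%

18.54


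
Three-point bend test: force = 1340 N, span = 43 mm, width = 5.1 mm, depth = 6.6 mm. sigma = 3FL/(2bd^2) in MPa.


sigma = 3*1340*43/(2*5.1*6.6^2) = 389.1 MPa

389.1


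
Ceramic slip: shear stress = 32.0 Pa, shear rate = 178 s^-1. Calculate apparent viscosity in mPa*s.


eta = tau/gamma * 1000 = 32.0/178 * 1000 = 179.8 mPa*s

179.8


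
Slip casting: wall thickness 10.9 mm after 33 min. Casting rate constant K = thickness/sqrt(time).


K = 10.9 / sqrt(33) = 10.9 / 5.7446 = 1.897 mm/min^0.5

1.897


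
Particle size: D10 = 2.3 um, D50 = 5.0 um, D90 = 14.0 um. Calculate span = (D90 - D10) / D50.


Span = (14.0 - 2.3) / 5.0 = 11.7 / 5.0 = 2.34

2.34


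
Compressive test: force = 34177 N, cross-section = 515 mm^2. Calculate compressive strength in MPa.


CS = 34177 / 515 = 66.4 MPa

66.4


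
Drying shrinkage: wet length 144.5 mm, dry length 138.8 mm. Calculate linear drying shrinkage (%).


DS = (144.5 - 138.8) / 144.5 * 100 = 3.94%

3.94


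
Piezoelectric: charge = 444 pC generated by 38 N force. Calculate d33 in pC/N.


d33 = 444 / 38 = 11.7 pC/N

11.7


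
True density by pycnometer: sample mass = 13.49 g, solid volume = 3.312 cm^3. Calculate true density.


TD = 13.49 / 3.312 = 4.073 g/cm^3

4.073


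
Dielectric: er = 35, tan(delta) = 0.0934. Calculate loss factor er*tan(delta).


Loss = 35 * 0.0934 = 3.269

3.269


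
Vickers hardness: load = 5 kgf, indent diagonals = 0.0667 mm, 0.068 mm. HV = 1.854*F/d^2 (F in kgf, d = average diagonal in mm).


d_avg = (0.0667+0.068)/2 = 0.06735 mm
HV = 1.854*5/0.06735^2 = 2044

2044


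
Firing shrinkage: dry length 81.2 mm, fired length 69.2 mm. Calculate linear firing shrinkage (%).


FS = (81.2 - 69.2) / 81.2 * 100 = 14.78%

14.78


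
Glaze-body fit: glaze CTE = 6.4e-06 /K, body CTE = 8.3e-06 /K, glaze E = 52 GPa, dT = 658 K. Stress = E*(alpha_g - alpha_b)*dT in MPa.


Stress = 52*1000*(6.4e-06 - 8.3e-06)*658 = -65.0 MPa

-65.0


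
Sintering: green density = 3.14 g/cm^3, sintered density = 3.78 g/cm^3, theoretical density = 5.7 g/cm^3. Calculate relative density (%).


Relative = 3.78 / 5.7 * 100 = 66.3%

66.3


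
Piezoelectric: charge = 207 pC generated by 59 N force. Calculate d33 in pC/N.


d33 = 207 / 59 = 3.5 pC/N

3.5


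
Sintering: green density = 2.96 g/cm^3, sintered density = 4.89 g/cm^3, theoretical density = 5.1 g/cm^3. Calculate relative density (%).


Relative = 4.89 / 5.1 * 100 = 95.9%

95.9


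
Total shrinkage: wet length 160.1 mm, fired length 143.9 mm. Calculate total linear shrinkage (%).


TS = (160.1 - 143.9) / 160.1 * 100 = 10.12%

10.12


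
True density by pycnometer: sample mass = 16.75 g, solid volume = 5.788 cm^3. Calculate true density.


TD = 16.75 / 5.788 = 2.894 g/cm^3

2.894


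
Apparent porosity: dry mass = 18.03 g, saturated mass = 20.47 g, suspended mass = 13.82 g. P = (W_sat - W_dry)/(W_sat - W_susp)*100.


P = (20.47 - 18.03) / (20.47 - 13.82) * 100 = 2.44 / 6.65 * 100 = 36.7%

36.7


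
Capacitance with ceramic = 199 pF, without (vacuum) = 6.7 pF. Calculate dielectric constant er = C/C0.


er = 199 / 6.7 = 29.7

29.7


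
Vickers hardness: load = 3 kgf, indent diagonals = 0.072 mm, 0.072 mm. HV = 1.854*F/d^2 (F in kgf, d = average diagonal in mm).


d_avg = (0.072+0.072)/2 = 0.072 mm
HV = 1.854*3/0.072^2 = 1073

1073


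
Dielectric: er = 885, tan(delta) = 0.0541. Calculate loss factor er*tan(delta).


Loss = 885 * 0.0541 = 47.879

47.879


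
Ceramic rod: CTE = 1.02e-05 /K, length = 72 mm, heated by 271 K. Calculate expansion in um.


dL = 1.02e-05 * 72 * 271 * 1000 = 199.022 um

199.022


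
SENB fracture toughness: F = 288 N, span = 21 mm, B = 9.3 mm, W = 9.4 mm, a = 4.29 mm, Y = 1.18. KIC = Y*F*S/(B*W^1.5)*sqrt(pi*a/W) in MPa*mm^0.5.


KIC = 1.18*288*21/(9.3*9.4^1.5)*sqrt(pi*4.29/9.4) = 31.88

31.88


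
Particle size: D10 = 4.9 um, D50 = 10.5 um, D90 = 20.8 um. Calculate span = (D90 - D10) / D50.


Span = (20.8 - 4.9) / 10.5 = 15.9 / 10.5 = 1.514

1.514


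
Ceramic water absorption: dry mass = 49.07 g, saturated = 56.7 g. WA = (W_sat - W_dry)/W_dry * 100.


WA = (56.7 - 49.07) / 49.07 * 100 = 15.55%

15.55


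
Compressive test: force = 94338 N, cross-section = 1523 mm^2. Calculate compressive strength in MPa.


CS = 94338 / 1523 = 61.9 MPa

61.9


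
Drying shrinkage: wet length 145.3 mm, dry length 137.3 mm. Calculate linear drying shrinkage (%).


DS = (145.3 - 137.3) / 145.3 * 100 = 5.51%

5.51


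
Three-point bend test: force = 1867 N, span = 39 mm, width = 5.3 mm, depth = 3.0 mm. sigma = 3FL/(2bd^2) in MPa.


sigma = 3*1867*39/(2*5.3*3.0^2) = 2289.7 MPa

2289.7


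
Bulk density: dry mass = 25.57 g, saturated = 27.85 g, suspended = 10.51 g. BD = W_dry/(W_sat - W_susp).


BD = 25.57 / (27.85 - 10.51) = 25.57 / 17.34 = 1.475 g/cm^3

1.475


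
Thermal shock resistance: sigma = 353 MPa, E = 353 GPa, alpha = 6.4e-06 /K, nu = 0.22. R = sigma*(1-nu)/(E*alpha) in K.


R = 353*(1-0.22)/(353*1000*6.4e-06) = 122 K

122


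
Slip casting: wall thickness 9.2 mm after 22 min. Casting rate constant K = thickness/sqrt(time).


K = 9.2 / sqrt(22) = 9.2 / 4.6904 = 1.961 mm/min^0.5

1.961


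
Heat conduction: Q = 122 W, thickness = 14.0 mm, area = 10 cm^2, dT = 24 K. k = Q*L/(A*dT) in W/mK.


k = 122*14.0/1000/(10/10000*24) = 71.17 W/mK

71.17


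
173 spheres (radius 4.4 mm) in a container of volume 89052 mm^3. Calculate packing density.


V_sphere = 4/3*pi*4.4^3 = 356.8179 mm^3
Total V = 173*356.8179 = 61729.4967 mm^3
PD = 61729.4967 / 89052 = 0.693

0.693


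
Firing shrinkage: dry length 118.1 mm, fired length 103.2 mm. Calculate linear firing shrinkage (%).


FS = (118.1 - 103.2) / 118.1 * 100 = 12.62%

12.62


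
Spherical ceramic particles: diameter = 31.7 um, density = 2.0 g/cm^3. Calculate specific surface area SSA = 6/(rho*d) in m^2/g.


SSA = 6 / (2.0 * 31.7) = 0.095 m^2/g

0.095


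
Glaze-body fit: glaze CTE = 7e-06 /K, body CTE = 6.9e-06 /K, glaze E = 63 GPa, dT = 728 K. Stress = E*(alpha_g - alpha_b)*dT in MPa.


Stress = 63*1000*(7e-06 - 6.9e-06)*728 = 4.6 MPa

4.6


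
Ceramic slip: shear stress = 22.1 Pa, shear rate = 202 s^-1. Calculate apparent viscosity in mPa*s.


eta = tau/gamma * 1000 = 22.1/202 * 1000 = 109.4 mPa*s

109.4


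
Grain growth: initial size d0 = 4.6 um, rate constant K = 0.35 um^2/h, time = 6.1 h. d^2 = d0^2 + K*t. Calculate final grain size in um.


d^2 = 4.6^2 + 0.35*6.1 = 23.295
d = sqrt(23.295) = 4.83 um

4.83


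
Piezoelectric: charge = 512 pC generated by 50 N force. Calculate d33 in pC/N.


d33 = 512 / 50 = 10.2 pC/N

10.2


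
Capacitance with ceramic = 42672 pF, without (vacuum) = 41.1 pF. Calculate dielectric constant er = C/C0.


er = 42672 / 41.1 = 1038.25

1038.25


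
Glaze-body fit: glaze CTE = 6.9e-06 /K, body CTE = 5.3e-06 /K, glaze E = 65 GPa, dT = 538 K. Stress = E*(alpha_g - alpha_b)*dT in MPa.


Stress = 65*1000*(6.9e-06 - 5.3e-06)*538 = 56.0 MPa

56.0


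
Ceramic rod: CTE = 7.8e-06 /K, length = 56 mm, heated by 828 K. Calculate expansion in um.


dL = 7.8e-06 * 56 * 828 * 1000 = 361.67 um

361.67


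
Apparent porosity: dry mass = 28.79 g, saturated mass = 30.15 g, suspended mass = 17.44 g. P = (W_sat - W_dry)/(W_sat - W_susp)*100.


P = (30.15 - 28.79) / (30.15 - 17.44) * 100 = 1.36 / 12.71 * 100 = 10.7%

10.7


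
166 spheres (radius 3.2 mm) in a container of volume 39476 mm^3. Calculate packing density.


V_sphere = 4/3*pi*3.2^3 = 137.2583 mm^3
Total V = 166*137.2583 = 22784.8778 mm^3
PD = 22784.8778 / 39476 = 0.577

0.577


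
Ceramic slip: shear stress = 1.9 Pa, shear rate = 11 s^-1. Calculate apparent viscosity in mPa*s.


eta = tau/gamma * 1000 = 1.9/11 * 1000 = 172.7 mPa*s

172.7


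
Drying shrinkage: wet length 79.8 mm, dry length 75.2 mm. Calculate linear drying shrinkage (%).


DS = (79.8 - 75.2) / 79.8 * 100 = 5.76%

5.76


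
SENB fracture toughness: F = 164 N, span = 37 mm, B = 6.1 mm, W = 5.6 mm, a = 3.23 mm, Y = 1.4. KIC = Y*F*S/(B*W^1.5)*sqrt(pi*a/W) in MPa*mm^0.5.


KIC = 1.4*164*37/(6.1*5.6^1.5)*sqrt(pi*3.23/5.6) = 141.46

141.46


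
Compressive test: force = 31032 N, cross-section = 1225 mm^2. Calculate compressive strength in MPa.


CS = 31032 / 1225 = 25.3 MPa

25.3


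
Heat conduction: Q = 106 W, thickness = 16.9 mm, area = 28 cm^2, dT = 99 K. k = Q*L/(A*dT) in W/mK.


k = 106*16.9/1000/(28/10000*99) = 6.46 W/mK

6.46


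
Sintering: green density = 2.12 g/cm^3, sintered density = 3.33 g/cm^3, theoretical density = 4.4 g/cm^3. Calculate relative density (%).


Relative = 3.33 / 4.4 * 100 = 75.7%

75.7


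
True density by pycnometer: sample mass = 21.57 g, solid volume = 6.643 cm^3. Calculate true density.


TD = 21.57 / 6.643 = 3.247 g/cm^3

3.247


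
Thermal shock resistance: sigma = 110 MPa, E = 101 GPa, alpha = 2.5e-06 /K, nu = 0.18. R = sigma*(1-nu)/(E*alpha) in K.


R = 110*(1-0.18)/(101*1000*2.5e-06) = 357 K

357


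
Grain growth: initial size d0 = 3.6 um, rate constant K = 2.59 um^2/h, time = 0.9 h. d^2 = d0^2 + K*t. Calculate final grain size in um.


d^2 = 3.6^2 + 2.59*0.9 = 15.291
d = sqrt(15.291) = 3.91 um

3.91


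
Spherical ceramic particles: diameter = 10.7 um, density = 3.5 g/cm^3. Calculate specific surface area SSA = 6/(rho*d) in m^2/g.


SSA = 6 / (3.5 * 10.7) = 0.16 m^2/g

0.16


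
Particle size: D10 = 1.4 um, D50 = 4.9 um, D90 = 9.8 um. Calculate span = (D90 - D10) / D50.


Span = (9.8 - 1.4) / 4.9 = 8.4 / 4.9 = 1.714

1.714


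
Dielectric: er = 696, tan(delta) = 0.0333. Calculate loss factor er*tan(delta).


Loss = 696 * 0.0333 = 23.177

23.177


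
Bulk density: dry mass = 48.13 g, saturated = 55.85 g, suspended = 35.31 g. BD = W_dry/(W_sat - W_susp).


BD = 48.13 / (55.85 - 35.31) = 48.13 / 20.54 = 2.343 g/cm^3

2.343


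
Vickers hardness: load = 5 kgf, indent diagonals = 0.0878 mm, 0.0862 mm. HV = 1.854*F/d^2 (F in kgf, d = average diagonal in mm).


d_avg = (0.0878+0.0862)/2 = 0.087 mm
HV = 1.854*5/0.087^2 = 1225

1225


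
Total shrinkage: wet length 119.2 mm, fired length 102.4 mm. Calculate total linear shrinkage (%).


TS = (119.2 - 102.4) / 119.2 * 100 = 14.09%

14.09


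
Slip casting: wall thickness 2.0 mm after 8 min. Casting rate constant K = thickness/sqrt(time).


K = 2.0 / sqrt(8) = 2.0 / 2.8284 = 0.707 mm/min^0.5

0.707


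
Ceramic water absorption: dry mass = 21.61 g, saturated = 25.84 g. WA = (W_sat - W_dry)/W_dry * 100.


WA = (25.84 - 21.61) / 21.61 * 100 = 19.57%

19.57


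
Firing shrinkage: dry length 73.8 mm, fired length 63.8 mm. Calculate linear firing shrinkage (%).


FS = (73.8 - 63.8) / 73.8 * 100 = 13.55%

13.55


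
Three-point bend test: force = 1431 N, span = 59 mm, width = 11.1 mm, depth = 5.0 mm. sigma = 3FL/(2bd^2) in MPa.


sigma = 3*1431*59/(2*11.1*5.0^2) = 456.4 MPa

456.4


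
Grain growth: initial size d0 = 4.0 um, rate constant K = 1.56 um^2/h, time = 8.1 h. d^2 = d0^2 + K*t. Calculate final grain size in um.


d^2 = 4.0^2 + 1.56*8.1 = 28.636
d = sqrt(28.636) = 5.35 um

5.35


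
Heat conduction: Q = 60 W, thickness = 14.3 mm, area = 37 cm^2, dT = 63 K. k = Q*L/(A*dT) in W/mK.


k = 60*14.3/1000/(37/10000*63) = 3.68 W/mK

3.68


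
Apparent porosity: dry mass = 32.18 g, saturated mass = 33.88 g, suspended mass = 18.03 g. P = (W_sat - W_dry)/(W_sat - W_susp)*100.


P = (33.88 - 32.18) / (33.88 - 18.03) * 100 = 1.7 / 15.85 * 100 = 10.7%

10.7


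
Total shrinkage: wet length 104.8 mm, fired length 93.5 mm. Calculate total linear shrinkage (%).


TS = (104.8 - 93.5) / 104.8 * 100 = 10.78%

10.78


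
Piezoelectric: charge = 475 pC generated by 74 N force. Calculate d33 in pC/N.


d33 = 475 / 74 = 6.4 pC/N

6.4


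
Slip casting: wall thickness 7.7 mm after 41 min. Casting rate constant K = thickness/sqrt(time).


K = 7.7 / sqrt(41) = 7.7 / 6.4031 = 1.203 mm/min^0.5

1.203


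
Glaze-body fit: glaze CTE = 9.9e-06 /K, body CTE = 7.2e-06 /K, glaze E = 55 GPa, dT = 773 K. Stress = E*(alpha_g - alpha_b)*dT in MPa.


Stress = 55*1000*(9.9e-06 - 7.2e-06)*773 = 114.8 MPa

114.8


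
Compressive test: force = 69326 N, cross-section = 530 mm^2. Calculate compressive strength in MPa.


CS = 69326 / 530 = 130.8 MPa

130.8


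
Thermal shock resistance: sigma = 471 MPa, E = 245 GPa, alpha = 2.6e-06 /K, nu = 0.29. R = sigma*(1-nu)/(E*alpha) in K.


R = 471*(1-0.29)/(245*1000*2.6e-06) = 525 K

525


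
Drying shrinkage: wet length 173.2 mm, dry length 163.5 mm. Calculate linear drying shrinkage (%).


DS = (173.2 - 163.5) / 173.2 * 100 = 5.6%

5.6


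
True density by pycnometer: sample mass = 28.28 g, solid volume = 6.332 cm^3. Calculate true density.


TD = 28.28 / 6.332 = 4.466 g/cm^3

4.466


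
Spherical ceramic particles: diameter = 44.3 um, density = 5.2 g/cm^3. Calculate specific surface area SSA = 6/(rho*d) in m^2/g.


SSA = 6 / (5.2 * 44.3) = 0.026 m^2/g

0.026


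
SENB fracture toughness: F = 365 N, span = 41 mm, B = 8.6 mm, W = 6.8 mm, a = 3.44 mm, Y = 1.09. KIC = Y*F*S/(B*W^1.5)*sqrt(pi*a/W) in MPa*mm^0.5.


KIC = 1.09*365*41/(8.6*6.8^1.5)*sqrt(pi*3.44/6.8) = 134.85

134.85


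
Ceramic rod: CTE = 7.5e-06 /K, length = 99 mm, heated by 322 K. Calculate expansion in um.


dL = 7.5e-06 * 99 * 322 * 1000 = 239.085 um

239.085


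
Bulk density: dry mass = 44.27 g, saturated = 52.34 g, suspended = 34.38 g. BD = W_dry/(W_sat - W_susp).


BD = 44.27 / (52.34 - 34.38) = 44.27 / 17.96 = 2.465 g/cm^3

2.465


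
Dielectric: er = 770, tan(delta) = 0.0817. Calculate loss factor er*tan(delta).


Loss = 770 * 0.0817 = 62.909

62.909


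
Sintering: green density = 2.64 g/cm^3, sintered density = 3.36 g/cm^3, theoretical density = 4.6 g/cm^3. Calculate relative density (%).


Relative = 3.36 / 4.6 * 100 = 73.0%

73.0


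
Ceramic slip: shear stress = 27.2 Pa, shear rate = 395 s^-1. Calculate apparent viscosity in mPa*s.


eta = tau/gamma * 1000 = 27.2/395 * 1000 = 68.9 mPa*s

68.9


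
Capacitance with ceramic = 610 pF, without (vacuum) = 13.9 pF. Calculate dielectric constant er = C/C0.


er = 610 / 13.9 = 43.88

43.88


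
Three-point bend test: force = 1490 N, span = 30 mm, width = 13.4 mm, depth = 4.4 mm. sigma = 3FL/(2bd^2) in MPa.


sigma = 3*1490*30/(2*13.4*4.4^2) = 258.5 MPa

258.5


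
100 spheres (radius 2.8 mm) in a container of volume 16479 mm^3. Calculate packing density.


V_sphere = 4/3*pi*2.8^3 = 91.9523 mm^3
Total V = 100*91.9523 = 9195.23 mm^3
PD = 9195.23 / 16479 = 0.558

0.558


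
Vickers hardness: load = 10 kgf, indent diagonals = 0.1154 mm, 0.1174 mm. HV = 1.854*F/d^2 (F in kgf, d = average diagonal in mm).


d_avg = (0.1154+0.1174)/2 = 0.1164 mm
HV = 1.854*10/0.1164^2 = 1368

1368


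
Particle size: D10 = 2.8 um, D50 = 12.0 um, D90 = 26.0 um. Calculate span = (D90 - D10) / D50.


Span = (26.0 - 2.8) / 12.0 = 23.2 / 12.0 = 1.933

1.933


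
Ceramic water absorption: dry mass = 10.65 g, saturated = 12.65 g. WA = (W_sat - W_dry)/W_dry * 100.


WA = (12.65 - 10.65) / 10.65 * 100 = 18.78%

18.78


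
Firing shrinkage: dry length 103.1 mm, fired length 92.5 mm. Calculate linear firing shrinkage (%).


FS = (103.1 - 92.5) / 103.1 * 100 = 10.28%

10.28


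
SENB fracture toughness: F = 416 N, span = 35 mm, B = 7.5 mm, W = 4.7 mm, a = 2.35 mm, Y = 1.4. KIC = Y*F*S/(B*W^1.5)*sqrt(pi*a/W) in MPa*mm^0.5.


KIC = 1.4*416*35/(7.5*4.7^1.5)*sqrt(pi*2.35/4.7) = 334.3

334.3


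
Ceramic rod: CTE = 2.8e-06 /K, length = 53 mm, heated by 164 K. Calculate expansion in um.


dL = 2.8e-06 * 53 * 164 * 1000 = 24.338 um

24.338


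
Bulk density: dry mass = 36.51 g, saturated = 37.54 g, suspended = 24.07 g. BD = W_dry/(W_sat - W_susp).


BD = 36.51 / (37.54 - 24.07) = 36.51 / 13.47 = 2.71 g/cm^3

2.71


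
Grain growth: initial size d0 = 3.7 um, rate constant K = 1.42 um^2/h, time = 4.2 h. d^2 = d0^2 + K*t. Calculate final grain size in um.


d^2 = 3.7^2 + 1.42*4.2 = 19.654
d = sqrt(19.654) = 4.43 um

4.43


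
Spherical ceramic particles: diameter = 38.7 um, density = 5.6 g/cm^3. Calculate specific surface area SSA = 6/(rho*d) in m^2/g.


SSA = 6 / (5.6 * 38.7) = 0.028 m^2/g

0.028


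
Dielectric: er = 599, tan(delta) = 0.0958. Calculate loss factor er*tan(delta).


Loss = 599 * 0.0958 = 57.384

57.384


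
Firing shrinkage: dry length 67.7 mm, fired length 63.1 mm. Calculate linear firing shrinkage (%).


FS = (67.7 - 63.1) / 67.7 * 100 = 6.79%

6.79


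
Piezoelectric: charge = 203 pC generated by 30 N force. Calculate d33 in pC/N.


d33 = 203 / 30 = 6.8 pC/N

6.8


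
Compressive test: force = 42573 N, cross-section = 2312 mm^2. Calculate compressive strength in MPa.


CS = 42573 / 2312 = 18.4 MPa

18.4


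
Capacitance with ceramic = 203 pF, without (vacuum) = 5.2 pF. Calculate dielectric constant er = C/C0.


er = 203 / 5.2 = 39.04

39.04


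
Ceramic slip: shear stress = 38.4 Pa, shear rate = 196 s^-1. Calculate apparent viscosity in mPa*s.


eta = tau/gamma * 1000 = 38.4/196 * 1000 = 195.9 mPa*s

195.9


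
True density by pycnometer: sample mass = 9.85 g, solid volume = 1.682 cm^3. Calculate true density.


TD = 9.85 / 1.682 = 5.856 g/cm^3

5.856


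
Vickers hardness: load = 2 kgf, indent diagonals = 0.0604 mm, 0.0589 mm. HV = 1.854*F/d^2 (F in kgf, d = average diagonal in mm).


d_avg = (0.0604+0.0589)/2 = 0.05965 mm
HV = 1.854*2/0.05965^2 = 1042

1042


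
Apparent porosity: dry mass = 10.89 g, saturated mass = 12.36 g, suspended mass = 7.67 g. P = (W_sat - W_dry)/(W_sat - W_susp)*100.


P = (12.36 - 10.89) / (12.36 - 7.67) * 100 = 1.47 / 4.69 * 100 = 31.3%

31.3


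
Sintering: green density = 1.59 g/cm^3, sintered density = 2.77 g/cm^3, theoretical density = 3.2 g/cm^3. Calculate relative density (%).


Relative = 2.77 / 3.2 * 100 = 86.6%

86.6


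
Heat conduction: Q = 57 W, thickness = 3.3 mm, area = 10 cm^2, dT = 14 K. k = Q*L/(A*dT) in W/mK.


k = 57*3.3/1000/(10/10000*14) = 13.44 W/mK

13.44


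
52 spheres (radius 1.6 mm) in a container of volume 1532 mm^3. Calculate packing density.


V_sphere = 4/3*pi*1.6^3 = 17.1573 mm^3
Total V = 52*17.1573 = 892.1796 mm^3
PD = 892.1796 / 1532 = 0.582

0.582


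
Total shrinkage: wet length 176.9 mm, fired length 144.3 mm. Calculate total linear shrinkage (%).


TS = (176.9 - 144.3) / 176.9 * 100 = 18.43%

18.43


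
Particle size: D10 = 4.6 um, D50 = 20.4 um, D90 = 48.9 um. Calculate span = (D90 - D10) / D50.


Span = (48.9 - 4.6) / 20.4 = 44.3 / 20.4 = 2.172

2.172


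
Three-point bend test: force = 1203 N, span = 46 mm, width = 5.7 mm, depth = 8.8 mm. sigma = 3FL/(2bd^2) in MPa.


sigma = 3*1203*46/(2*5.7*8.8^2) = 188.1 MPa

188.1


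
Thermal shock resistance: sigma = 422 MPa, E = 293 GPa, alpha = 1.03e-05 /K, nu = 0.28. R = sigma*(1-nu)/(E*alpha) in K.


R = 422*(1-0.28)/(293*1000*1.03e-05) = 101 K

101


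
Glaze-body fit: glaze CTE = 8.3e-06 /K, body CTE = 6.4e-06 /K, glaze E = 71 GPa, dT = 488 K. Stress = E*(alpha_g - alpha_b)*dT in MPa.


Stress = 71*1000*(8.3e-06 - 6.4e-06)*488 = 65.8 MPa

65.8


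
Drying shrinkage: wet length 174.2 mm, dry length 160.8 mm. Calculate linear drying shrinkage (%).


DS = (174.2 - 160.8) / 174.2 * 100 = 7.69%

7.69


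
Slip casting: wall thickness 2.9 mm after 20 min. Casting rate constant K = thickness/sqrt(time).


K = 2.9 / sqrt(20) = 2.9 / 4.4721 = 0.648 mm/min^0.5

0.648


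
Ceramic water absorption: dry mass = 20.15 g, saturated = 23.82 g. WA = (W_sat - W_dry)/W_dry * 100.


WA = (23.82 - 20.15) / 20.15 * 100 = 18.21%

18.21


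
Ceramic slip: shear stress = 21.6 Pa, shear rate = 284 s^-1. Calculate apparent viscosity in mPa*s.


eta = tau/gamma * 1000 = 21.6/284 * 1000 = 76.1 mPa*s

76.1


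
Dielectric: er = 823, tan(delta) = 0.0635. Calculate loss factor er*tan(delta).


Loss = 823 * 0.0635 = 52.261

52.261


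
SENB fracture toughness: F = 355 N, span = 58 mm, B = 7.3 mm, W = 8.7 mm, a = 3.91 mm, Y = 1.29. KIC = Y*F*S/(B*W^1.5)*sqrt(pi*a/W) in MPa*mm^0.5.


KIC = 1.29*355*58/(7.3*8.7^1.5)*sqrt(pi*3.91/8.7) = 168.48

168.48


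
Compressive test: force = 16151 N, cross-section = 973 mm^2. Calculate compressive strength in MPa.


CS = 16151 / 973 = 16.6 MPa

16.6


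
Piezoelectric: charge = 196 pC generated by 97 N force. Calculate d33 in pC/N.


d33 = 196 / 97 = 2.0 pC/N

2.0


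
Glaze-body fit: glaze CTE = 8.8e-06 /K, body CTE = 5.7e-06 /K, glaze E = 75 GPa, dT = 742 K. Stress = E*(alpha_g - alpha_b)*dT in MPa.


Stress = 75*1000*(8.8e-06 - 5.7e-06)*742 = 172.5 MPa

172.5


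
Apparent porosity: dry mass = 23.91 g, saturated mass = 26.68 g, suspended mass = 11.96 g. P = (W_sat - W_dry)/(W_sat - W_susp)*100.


P = (26.68 - 23.91) / (26.68 - 11.96) * 100 = 2.77 / 14.72 * 100 = 18.8%

18.8


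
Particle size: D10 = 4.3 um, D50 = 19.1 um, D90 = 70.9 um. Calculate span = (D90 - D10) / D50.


Span = (70.9 - 4.3) / 19.1 = 66.6 / 19.1 = 3.487

3.487


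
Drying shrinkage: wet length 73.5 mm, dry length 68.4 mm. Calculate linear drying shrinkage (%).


DS = (73.5 - 68.4) / 73.5 * 100 = 6.94%

6.94


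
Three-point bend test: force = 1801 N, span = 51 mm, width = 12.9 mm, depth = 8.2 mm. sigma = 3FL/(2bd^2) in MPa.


sigma = 3*1801*51/(2*12.9*8.2^2) = 158.8 MPa

158.8


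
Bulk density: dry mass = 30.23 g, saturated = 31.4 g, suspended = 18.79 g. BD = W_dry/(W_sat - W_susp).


BD = 30.23 / (31.4 - 18.79) = 30.23 / 12.61 = 2.397 g/cm^3

2.397


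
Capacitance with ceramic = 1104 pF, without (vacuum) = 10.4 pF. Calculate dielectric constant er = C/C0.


er = 1104 / 10.4 = 106.15

106.15


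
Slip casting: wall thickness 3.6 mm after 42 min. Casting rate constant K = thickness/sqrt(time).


K = 3.6 / sqrt(42) = 3.6 / 6.4807 = 0.555 mm/min^0.5

0.555


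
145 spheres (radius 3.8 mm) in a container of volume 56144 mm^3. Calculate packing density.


V_sphere = 4/3*pi*3.8^3 = 229.8473 mm^3
Total V = 145*229.8473 = 33327.8585 mm^3
PD = 33327.8585 / 56144 = 0.594

0.594


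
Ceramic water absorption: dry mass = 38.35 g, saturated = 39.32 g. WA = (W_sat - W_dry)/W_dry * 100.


WA = (39.32 - 38.35) / 38.35 * 100 = 2.53%

2.53


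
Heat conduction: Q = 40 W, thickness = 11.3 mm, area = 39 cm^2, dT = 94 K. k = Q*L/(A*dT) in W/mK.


k = 40*11.3/1000/(39/10000*94) = 1.23 W/mK

1.23


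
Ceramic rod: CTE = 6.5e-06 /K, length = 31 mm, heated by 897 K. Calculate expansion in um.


dL = 6.5e-06 * 31 * 897 * 1000 = 180.746 um

180.746


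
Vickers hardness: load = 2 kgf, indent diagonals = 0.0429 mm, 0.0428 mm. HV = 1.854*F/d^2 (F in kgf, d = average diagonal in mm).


d_avg = (0.0429+0.0428)/2 = 0.04285 mm
HV = 1.854*2/0.04285^2 = 2019

2019


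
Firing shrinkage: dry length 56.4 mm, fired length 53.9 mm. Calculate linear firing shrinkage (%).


FS = (56.4 - 53.9) / 56.4 * 100 = 4.43%

4.43


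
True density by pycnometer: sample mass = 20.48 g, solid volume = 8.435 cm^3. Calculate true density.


TD = 20.48 / 8.435 = 2.428 g/cm^3

2.428


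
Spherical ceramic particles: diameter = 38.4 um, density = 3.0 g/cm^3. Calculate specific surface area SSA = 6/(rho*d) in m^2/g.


SSA = 6 / (3.0 * 38.4) = 0.052 m^2/g

0.052


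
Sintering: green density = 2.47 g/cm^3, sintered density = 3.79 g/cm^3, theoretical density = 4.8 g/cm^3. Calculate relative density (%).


Relative = 3.79 / 4.8 * 100 = 79.0%

79.0


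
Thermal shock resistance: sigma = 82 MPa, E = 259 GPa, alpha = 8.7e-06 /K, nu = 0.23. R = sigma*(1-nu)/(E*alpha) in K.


R = 82*(1-0.23)/(259*1000*8.7e-06) = 28 K

28
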